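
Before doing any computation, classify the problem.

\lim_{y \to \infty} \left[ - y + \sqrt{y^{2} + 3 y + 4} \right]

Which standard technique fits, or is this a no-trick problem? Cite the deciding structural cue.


Verdict: conjugate multiplication — the difference \sqrt{y^{2} + 3 y + 4} - y is an ∞ − ∞ stalemate; its conjugate partner breaks the tie.


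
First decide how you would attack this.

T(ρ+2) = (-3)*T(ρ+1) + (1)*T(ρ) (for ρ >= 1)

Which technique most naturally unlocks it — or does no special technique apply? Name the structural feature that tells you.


Best approach: the characteristic-root method — the recurrence treats every index alike (constant coefficients, no forcing) — precisely the regime where r^ρ trials close it.


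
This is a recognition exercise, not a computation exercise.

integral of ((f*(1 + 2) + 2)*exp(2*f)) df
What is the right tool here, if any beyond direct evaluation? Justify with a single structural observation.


Diagnosis: integration by parts — the integrand splits as (f*(1 + 2) + 2) times exp(2*f) — repeatedly differentiating the polynomial part kills it, which is the parts ladder.


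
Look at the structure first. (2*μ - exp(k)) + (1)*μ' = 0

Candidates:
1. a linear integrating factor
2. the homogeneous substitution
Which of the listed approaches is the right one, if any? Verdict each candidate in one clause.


Verdict: a linear integrating factor — μ enters only linearly with coefficient 2; multiply by exp of the integral of 2 and the left side becomes one derivative.
- a linear integrating factor — yes, a natural case for it.
- the homogeneous substitution — the ratio substitution does not collapse this equation.


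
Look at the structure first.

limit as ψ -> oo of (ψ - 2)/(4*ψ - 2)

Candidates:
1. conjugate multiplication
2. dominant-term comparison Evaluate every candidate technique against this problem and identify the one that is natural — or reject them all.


Best approach: dominant-term comparison — divide by the highest power of ψ present: lower-order terms vanish and the dominant ratio remains.
- conjugate multiplication: multiplying by a conjugate would not remove any indeterminacy here.
- dominant-term comparison — yes, a natural case for it.


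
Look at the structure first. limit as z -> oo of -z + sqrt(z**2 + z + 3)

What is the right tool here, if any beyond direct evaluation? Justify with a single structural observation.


Verdict: conjugate multiplication — an infinity-minus-infinity difference with a surviving radical — multiply by the conjugate to cancel the divergence.


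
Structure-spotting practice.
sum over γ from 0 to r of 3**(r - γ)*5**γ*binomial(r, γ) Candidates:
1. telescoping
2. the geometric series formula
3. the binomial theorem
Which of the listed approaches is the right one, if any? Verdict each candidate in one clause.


Diagnosis: the binomial theorem — binomial coefficients against complementary powers of 5 and 3: recognize the binomial expansion and resum.
- telescoping — the terms as presented offer no neighboring cancellation — a telescoping rewrite may exist, but the displayed structure does not hand one over.
- the geometric series formula: the term-to-term ratio changes with the index, so the geometric formula cannot close it.
- the binomial theorem: applicable, and directly so.


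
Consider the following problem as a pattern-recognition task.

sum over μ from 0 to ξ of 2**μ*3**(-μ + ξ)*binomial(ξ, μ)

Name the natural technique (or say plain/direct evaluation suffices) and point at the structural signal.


Verdict: the binomial theorem — the binomial coefficients weight matched powers of 2 and 3, which is exactly the expansion of a binomial power.


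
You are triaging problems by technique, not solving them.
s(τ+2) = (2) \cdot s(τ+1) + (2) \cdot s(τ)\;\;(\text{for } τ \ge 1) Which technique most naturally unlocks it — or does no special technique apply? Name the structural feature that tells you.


Verdict: the characteristic-root method — fixed numeric weights on consecutive terms and no forcing term added: the root method in its home territory.


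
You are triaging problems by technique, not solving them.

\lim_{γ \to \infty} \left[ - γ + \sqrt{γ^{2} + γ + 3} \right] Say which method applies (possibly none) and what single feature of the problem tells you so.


Diagnosis: conjugate multiplication — divergence minus divergence hides a finite answer — expose it by pairing \sqrt{γ^{2} + γ + 3} - γ with its conjugate.


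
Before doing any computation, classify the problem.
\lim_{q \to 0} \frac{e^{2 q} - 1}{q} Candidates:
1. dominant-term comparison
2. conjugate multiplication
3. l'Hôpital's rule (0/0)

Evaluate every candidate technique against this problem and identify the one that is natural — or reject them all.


Best approach: l'Hôpital's rule (0/0) — numerator and denominator both vanish at 0 — a genuine 0/0 form, which is exactly when l'Hôpital applies. A local series expansion at the point resolves it as well; the rule is the packaged version of that step.
- dominant-term comparison: this is not a rational comparison of growth rates at infinity.
- conjugate multiplication — no difference of divergent radicals appears, so rationalizing has nothing to cancel.
- l'Hôpital's rule (0/0) — yes, a natural case for it.


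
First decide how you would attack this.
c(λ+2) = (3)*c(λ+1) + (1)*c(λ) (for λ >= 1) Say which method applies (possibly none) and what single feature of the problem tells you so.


Technique: the characteristic-root method — linear, homogeneous, constant coefficients: solutions of the form r^λ exist — find the roots of the characteristic polynomial.


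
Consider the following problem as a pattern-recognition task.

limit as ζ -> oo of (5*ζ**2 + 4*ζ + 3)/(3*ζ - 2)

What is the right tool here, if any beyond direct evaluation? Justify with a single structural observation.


Verdict: dominant-term comparison — divide through by the highest power of ζ; every lower-order term dies and the dominant terms decide the limit. Viewed as a single quotient this is an ∞/∞ form — an at-infinity application of l'Hôpital's rule would also resolve it; comparing leading growth reads the answer without differentiating.


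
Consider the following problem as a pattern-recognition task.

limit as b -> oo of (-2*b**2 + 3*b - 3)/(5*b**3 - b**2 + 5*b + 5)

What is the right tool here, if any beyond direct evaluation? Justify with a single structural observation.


Verdict: dominant-term comparison — growth-rate triage: the leading powers of b decide the limit, everything else is noise. l'Hôpital's at-infinity variant applies to the expression viewed as a single quotient; the leading-term comparison is the direct route.


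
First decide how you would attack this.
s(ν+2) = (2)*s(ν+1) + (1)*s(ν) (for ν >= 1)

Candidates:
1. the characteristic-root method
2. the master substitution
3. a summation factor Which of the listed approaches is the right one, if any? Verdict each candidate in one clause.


Verdict: the characteristic-root method — because shifting ν leaves the equation's coefficients unchanged, exponential trials reduce it to algebra.
- the characteristic-root method — applies; the problem has the shape this method handles.
- the master substitution: the recursion shifts the index rather than dividing it.
- a summation factor: a summation factor telescopes one-step recursions; this one carries higher-order memory.


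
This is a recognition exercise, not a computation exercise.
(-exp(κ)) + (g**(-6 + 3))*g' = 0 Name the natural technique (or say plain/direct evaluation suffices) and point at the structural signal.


Technique: separation of variables — separating collects all g-dependence with the derivative and leaves all κ-dependence opposite: variables separate. The equation is exact as it stands too — a potential function exists — though separation reads the split structure directly.


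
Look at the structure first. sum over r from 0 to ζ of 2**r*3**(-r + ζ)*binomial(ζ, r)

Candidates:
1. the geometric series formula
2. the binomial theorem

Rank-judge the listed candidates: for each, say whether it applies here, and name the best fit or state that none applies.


Method: the binomial theorem — binomial coefficients against complementary powers of 2 and 3: recognize the binomial expansion and resum.
- the geometric series formula — dividing successive terms gives an index-dependent quantity, not a constant.
- the binomial theorem: yes — fits the structure here.


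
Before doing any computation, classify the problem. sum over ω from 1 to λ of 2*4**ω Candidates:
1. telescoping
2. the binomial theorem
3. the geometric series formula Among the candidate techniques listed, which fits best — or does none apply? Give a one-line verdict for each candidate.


Diagnosis: the geometric series formula — check a ratio of consecutive terms: it is 4, independent of the index, so the geometric formula closes the sum.
- telescoping — as presented, consecutive terms share no shifted copy to cancel against — no rewrite is on display to change that.
- the binomial theorem — no binomial coefficients pair with matched powers.
- the geometric series formula: yes — fits the structure here.


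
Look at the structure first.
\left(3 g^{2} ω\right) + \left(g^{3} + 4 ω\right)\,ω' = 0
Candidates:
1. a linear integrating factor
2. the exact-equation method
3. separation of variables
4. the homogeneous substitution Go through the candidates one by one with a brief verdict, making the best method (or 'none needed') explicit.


Diagnosis: the exact-equation method — d/dω of 3 g^{2} ω equals d/dg of g^{3} + 4 ω: the form is a total differential of one potential — integrate it exactly.
- a linear integrating factor — the unknown enters nonlinearly (through a power, a denominator, or a transcendental function), which the linear integrating-factor recipe cannot absorb as-is — any repair would come from a preliminary substitution, not the factor.
- the exact-equation method: applies; the problem has the shape this method handles.
- separation of variables: the two dependences do not factor apart.
- the homogeneous substitution: solved for the derivative, the right side changes under joint scaling of the two variables.


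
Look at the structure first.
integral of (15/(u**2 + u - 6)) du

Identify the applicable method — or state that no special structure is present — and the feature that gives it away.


Technique: partial fractions — the factorization of u**2 + u - 6 is the whole battle; after it, each term is a table integral.


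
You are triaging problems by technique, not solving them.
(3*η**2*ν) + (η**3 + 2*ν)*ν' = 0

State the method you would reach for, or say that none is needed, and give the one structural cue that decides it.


Best approach: the exact-equation method — the mixed-partials test passes for 3*η**2*ν and η**3 + 2*ν, so a potential function exists as presented.


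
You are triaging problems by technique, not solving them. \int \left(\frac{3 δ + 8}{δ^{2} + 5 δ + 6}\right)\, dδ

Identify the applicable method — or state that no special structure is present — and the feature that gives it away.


Verdict: partial fractions — δ^{2} + 5 δ + 6 splits into linear pieces, so the quotient is a sum of simple fractions — decompose before integrating.


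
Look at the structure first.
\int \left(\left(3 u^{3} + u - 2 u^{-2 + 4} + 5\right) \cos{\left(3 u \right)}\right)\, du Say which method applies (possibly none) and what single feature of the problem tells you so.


Best approach: integration by parts — the integrand splits as (3 u^{3} + u - 2 u^{-2 + 4} + 5) times \cos{\left(3 u \right)} — repeatedly differentiating the polynomial part kills it, which is the parts ladder.


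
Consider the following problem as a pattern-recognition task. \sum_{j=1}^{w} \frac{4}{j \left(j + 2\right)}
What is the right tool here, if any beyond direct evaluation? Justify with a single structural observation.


Verdict: telescoping — rewrite \frac{4}{j \left(j + 2\right)} as simple fractions and successive terms eat each other — only the edges survive.


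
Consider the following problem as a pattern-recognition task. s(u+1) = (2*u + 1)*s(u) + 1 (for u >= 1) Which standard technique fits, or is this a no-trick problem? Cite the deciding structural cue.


Verdict: a summation factor — it is first-order linear but the coefficient 2*u + 1 depends on the index, so multiply through by a summation factor to telescope it.


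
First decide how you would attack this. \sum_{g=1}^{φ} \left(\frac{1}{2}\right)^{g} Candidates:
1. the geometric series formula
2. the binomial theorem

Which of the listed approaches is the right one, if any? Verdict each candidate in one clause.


Best approach: the geometric series formula — check a ratio of consecutive terms: it is \frac{1}{2}, independent of the index, so the geometric formula closes the sum.
- the geometric series formula: a fit — the right tool for this form.
- the binomial theorem: no binomial coefficients pair up with complementary powers here.


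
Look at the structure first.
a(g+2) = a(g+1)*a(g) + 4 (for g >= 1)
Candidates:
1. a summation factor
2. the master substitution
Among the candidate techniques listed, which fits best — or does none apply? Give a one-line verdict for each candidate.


Diagnosis: no special technique — the unknown sequence enters the update nonlinearly, so no linear method fits the recurrence as written — direct iteration remains.
- a summation factor — the recursion is nonlinear — outside the first-order linear family a summation factor addresses.
- the master substitution: no fixed divisor shrinks the index between calls.


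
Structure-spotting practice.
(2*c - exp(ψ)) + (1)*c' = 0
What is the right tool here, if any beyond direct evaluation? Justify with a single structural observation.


Best approach: a linear integrating factor — c enters only linearly with coefficient 2; multiply by exp of the integral of 2 and the left side becomes one derivative.


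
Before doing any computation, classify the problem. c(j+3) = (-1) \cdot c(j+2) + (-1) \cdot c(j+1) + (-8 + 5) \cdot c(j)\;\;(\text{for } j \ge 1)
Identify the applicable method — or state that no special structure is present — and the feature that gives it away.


Diagnosis: the characteristic-root method — try a geometric ansatz r^j: constant coefficients turn the recurrence into one polynomial equation in r.


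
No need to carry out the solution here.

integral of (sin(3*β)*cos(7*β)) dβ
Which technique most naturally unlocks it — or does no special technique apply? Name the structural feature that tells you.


Verdict: a trigonometric identity — two different frequencies multiply in sin(3*β)*cos(7*β); the product-to-sum formula separates them.


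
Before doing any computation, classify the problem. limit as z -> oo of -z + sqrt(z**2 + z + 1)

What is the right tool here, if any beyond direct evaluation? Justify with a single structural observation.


Method: conjugate multiplication — both pieces blow up but their difference is finite; the conjugate trick rationalizes sqrt(z**2 + z + 1) - z.


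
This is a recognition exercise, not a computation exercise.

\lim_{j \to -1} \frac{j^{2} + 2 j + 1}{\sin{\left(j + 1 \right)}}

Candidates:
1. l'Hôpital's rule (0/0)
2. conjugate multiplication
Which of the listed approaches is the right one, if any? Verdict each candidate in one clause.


Technique: l'Hôpital's rule (0/0) — numerator and denominator both vanish at -1 — a genuine 0/0 form, which is exactly when l'Hôpital applies. Expanding numerator and denominator to first order gives the same value — the rule automates exactly that.
- l'Hôpital's rule (0/0) — applies; the problem has the shape this method handles.
- conjugate multiplication: no divergent radical difference is present for a conjugate pair to cancel.


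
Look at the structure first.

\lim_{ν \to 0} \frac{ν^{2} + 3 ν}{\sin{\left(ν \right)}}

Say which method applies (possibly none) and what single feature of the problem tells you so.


Best approach: l'Hôpital's rule (0/0) — the 0/0 form at 0 is the signature situation for l'Hôpital's rule. A first-order expansion at the point is an equally standard path; the rule packages it.


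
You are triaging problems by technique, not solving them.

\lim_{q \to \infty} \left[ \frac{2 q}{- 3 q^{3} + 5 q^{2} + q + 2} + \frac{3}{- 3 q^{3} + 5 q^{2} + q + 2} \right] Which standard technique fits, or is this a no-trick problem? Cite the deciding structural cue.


Best approach: dominant-term comparison — divide through by the highest power of q; every lower-order term dies and the dominant terms decide the limit. l'Hôpital's at-infinity variant applies to the expression viewed as a single quotient; the leading-term comparison is the direct route.


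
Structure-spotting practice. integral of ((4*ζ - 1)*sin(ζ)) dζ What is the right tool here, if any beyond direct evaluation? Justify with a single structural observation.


Diagnosis: integration by parts — differentiate 4*ζ - 1, integrate sin(ζ): each pass lowers the polynomial degree, so parts terminates.


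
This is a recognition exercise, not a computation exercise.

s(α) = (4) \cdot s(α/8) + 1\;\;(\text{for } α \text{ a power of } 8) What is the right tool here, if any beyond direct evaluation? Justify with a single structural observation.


Diagnosis: the master substitution — treat m = log base 8 of α as the new clock: one recursion step advances m by one while α scales by 8.


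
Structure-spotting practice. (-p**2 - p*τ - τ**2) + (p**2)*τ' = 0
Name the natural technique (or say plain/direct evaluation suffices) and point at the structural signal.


Diagnosis: the homogeneous substitution — the slope is degree-zero homogeneous: the ratio substitution v = τ/p collapses it.


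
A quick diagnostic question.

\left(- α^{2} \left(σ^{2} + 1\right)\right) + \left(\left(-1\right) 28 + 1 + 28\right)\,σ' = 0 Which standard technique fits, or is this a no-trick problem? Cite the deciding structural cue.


Best approach: separation of variables — all dependence on the two variables factors apart, the defining separable shape.


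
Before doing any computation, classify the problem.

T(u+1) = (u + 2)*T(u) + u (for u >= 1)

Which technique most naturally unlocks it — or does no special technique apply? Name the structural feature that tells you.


Diagnosis: a summation factor — one step of memory with a weight u + 2 that changes as the index grows — the summation-factor construction is built for this.


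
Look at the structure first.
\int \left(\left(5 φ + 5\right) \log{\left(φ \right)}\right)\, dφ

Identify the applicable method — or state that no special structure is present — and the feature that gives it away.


Diagnosis: integration by parts — a polynomial next to \log{\left(φ \right)}: integrate the polynomial, differentiate the log, and the integral simplifies in one pass.


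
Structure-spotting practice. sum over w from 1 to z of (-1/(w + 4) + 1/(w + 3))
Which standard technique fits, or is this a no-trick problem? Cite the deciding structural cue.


Technique: telescoping — the piece each term subtracts is 1/(w + 3) advanced by one index, and it reappears with a plus sign leading the following term — the sum collapses to its boundary terms.


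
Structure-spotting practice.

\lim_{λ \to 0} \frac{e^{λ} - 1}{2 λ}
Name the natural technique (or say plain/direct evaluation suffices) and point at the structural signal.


Technique: l'Hôpital's rule (0/0) — substituting 0 gives 0 over 0; differentiate top and bottom once and re-evaluate. A local series expansion at the point resolves it as well; the rule is the packaged version of that step.


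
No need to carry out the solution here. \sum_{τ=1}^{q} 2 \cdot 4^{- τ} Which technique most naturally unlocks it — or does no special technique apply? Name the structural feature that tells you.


Technique: the geometric series formula — consecutive terms stand in a fixed index-free ratio — the geometric sum formula closes it.


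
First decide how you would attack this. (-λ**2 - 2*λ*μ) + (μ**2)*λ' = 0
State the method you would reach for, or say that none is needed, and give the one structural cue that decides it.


Best approach: the homogeneous substitution — scaling μ and λ together leaves the slope fixed — it depends only on λ/μ, so substitute the ratio. A Bernoulli rewrite works here as the equation stands — the homogeneous substitution is the more immediate reading.


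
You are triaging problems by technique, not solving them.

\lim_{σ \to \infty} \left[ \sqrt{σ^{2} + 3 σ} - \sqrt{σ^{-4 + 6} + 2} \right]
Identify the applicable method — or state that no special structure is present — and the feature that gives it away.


Verdict: conjugate multiplication — an infinity-minus-infinity difference with a surviving radical — multiply by the conjugate to cancel the divergence.


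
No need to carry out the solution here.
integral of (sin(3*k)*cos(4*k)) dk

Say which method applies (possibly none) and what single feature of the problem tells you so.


Verdict: a trigonometric identity — two sinusoids at different rates multiply in sin(3*k)*cos(4*k); the product-to-sum identity uncouples them.


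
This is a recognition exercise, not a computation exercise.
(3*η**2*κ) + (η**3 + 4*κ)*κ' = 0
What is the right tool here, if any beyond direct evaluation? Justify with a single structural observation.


Method: the exact-equation method — because the two cross partials coincide, the form is conservative as written — recover its potential in (η, κ).


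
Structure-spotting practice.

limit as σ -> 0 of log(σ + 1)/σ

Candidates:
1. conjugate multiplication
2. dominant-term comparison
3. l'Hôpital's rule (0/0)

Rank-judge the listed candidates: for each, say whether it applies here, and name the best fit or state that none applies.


Best approach: l'Hôpital's rule (0/0) — plug in 0: top and bottom both hit zero, so differentiate each and retry. Known elementary limits would finish this too — the rule just bypasses the case analysis.
- conjugate multiplication — there is no infinity-minus-infinity radical difference to rationalize.
- dominant-term comparison — no dominant-degree comparison decides it.
- l'Hôpital's rule (0/0): a fit — the right tool for this form.


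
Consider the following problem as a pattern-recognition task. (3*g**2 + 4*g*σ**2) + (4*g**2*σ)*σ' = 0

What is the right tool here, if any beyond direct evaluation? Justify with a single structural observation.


Technique: the exact-equation method — the cross partial derivatives of 3*g**2 + 4*g*σ**2 and 4*g**2*σ agree, so the left side is the total differential of one potential in g and σ.


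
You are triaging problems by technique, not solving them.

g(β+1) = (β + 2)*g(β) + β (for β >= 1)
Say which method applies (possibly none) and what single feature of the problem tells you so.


Technique: a summation factor — rescale the sequence by the product of the weights β + 2 so far — the recurrence collapses to a plain running sum.


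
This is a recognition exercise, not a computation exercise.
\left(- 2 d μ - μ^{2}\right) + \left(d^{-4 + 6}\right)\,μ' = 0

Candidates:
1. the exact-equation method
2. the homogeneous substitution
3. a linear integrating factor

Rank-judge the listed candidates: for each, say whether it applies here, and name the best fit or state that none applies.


Diagnosis: the homogeneous substitution — scaling d and μ together leaves the slope fixed — it depends only on μ/d, so substitute the ratio. A Bernoulli substitution is a fair alternative on this equation directly; the homogeneous reading takes it as given.
- the exact-equation method: the mixed partial derivatives differ, so the left side is not a total differential.
- the homogeneous substitution: yes — fits the structure here.
- a linear integrating factor: a nonlinear term in the unknown puts this outside the integrating-factor template.


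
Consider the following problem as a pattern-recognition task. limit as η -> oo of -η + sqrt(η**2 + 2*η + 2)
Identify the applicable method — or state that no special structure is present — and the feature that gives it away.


Diagnosis: conjugate multiplication — turning the difference into a conjugate-rationalized ratio makes the limit readable.


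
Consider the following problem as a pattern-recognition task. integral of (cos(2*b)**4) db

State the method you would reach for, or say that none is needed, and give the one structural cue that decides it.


Method: a trigonometric identity — even powers like cos(2*b)**4 never integrate directly; the half-angle identity lowers the degree first.


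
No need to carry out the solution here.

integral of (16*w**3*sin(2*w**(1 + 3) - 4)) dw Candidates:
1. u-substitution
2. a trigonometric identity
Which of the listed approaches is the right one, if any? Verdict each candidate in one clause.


Best approach: u-substitution — everything non-trivial happens through the inner expression (2*w**(1 + 3) - 4), and its derivative accounts for the remaining factor up to a constant, so set u = (2*w**(1 + 3) - 4).
- u-substitution — yes — fits the structure here.
- a trigonometric identity — no identity rewrites this into an easier trigonometric form.


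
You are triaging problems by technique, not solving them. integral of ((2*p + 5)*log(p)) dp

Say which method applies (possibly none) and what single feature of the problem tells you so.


Best approach: integration by parts — log(p) is the classic u in parts — its derivative is a plain reciprocal while 2*p + 5 absorbs the dv role.


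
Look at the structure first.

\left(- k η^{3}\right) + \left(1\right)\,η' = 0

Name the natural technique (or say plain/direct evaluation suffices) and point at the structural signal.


Verdict: separation of variables — the slope splits multiplicatively: k carrying all k-dependence times η^{3} carrying all η-dependence — separate and integrate.


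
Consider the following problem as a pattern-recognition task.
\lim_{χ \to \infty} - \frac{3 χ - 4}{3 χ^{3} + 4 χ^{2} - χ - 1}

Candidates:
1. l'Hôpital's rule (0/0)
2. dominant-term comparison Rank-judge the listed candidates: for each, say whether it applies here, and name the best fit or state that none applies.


Technique: dominant-term comparison — growth-rate triage: the leading powers of χ decide the limit, everything else is noise.
- l'Hôpital's rule (0/0) — no 0/0 form appears: written as one quotient, top and bottom both grow without bound, and the ratio is decided by their leading terms.
- dominant-term comparison: applies; the problem has the shape this method handles.


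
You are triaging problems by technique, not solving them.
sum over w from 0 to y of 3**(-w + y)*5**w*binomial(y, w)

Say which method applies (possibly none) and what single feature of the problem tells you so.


Verdict: the binomial theorem — the summand is term w of a binomial expansion in 5 and 3; the whole sum is a single power.


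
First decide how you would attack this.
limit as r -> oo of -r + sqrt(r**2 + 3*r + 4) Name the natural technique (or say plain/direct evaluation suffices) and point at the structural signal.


Method: conjugate multiplication — two divergent pieces with a minus sign between them and a radical in the mix: rationalize sqrt(r**2 + 3*r + 4) - r before any limit law applies.


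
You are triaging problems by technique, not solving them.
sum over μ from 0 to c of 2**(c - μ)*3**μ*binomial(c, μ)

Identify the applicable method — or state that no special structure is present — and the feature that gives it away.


Technique: the binomial theorem — binomial coefficients against complementary powers of 3 and 2: recognize the binomial expansion and resum.


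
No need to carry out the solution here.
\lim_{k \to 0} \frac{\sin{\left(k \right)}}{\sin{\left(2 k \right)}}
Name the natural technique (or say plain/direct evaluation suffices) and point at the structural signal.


Diagnosis: l'Hôpital's rule (0/0) — both numerator and denominator vanish at 0: the genuine 0/0 indeterminate that l'Hôpital exists for. A local series expansion at the point resolves it as well; the rule is the packaged version of that step.


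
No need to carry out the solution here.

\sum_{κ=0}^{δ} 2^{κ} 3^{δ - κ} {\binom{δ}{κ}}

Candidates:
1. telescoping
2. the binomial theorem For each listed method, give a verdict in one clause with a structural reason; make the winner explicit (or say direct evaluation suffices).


Verdict: the binomial theorem — the summand is term κ of a binomial expansion in 2 and 3; the whole sum is a single power.
- telescoping: writing out consecutive terms as given produces no pairwise cancellation.
- the binomial theorem — applies; the problem has the shape this method handles.


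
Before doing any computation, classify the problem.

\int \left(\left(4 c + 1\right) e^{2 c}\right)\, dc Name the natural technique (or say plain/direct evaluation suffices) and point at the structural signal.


Method: integration by parts — the integrand splits as 4 c + 1 times e^{2 c} — repeatedly differentiating the polynomial part kills it, which is the parts ladder.


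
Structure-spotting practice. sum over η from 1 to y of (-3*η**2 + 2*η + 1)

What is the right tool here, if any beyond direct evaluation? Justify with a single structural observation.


Method: no special technique — no ratio, no shift structure, no binomial pattern: sum the constant-multiple powers of η with known formulas.


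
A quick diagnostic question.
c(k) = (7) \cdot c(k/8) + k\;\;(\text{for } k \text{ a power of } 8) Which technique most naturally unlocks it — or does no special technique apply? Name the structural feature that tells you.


Method: the master substitution — treat m = log base 8 of k as the new clock: one recursion step advances m by one while k scales by 8.


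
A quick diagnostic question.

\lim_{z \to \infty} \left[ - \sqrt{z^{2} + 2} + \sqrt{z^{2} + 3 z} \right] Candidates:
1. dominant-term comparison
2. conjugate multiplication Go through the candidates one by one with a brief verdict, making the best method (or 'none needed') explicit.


Method: conjugate multiplication — both pieces blow up but their difference is finite; the conjugate trick rationalizes \sqrt{z^{2} + 3 z} - \sqrt{z^{2} + 2}.
- dominant-term comparison — this is not a rational comparison of growth rates at infinity.
- conjugate multiplication — applicable, and directly so.


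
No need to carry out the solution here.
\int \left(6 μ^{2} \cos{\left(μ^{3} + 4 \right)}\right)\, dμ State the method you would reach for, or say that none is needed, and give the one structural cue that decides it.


Best approach: u-substitution — everything non-trivial happens through the inner expression μ^{3} + 4, and its derivative accounts for the remaining factor up to a constant, so set u = μ^{3} + 4.


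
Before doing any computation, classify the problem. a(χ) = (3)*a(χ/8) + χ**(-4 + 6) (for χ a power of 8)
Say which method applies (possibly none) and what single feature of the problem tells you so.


Diagnosis: the master substitution — the call at χ/8 makes this multiplicative recursion; the master-style substitution converts it to additive.


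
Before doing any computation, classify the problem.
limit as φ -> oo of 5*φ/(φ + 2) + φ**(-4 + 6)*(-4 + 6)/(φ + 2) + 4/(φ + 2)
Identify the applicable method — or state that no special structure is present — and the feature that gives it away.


Technique: dominant-term comparison — growth-rate triage: the leading powers of φ decide the limit, everything else is noise. Differentiating the expression as a single quotient would eventually settle it as well; matching dominant growth settles it immediately.


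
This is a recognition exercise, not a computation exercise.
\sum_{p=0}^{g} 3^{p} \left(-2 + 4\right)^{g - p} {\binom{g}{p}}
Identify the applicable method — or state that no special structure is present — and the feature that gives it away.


Best approach: the binomial theorem — {\binom{g}{p}} weighting matched powers of 3 and (-2 + 4) is the expanded form of (3 + (-2 + 4))^g — fold it back up.


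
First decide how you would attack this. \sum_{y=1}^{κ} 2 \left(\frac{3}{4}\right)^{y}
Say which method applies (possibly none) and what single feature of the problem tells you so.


Best approach: the geometric series formula — each summand is the previous one scaled by \frac{3}{4}; that constant multiplier is itself the geometric structure.


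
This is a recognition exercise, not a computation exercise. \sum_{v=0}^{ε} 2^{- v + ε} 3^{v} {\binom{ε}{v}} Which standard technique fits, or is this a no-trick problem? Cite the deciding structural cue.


Technique: the binomial theorem — the summand is term v of a binomial expansion in 3 and 2; the whole sum is a single power.


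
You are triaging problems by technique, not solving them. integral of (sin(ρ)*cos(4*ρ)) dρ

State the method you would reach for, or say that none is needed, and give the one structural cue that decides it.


Diagnosis: a trigonometric identity — the product sin(ρ)*cos(4*ρ) converts to a sum of single-frequency sinusoids via the product-to-sum identity.


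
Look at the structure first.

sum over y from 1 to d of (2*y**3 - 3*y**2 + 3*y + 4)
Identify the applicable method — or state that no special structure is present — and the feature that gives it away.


Diagnosis: no special technique — no ratio, no shift structure, no binomial pattern: sum the constant-multiple powers of y with known formulas.


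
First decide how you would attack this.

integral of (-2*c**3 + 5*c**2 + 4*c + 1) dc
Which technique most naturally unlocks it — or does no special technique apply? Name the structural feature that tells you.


Method: no special technique — scan for structure and find none: constant multiples of powers of c, integrate directly.


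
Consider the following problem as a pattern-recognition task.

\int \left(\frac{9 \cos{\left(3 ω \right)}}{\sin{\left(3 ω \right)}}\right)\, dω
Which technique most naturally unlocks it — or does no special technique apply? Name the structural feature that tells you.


Diagnosis: u-substitution — structure check: outer function, inner expression \sin{\left(3 ω \right)}, inner derivative as a factor — the classic u = \sin{\left(3 ω \right)} pattern.


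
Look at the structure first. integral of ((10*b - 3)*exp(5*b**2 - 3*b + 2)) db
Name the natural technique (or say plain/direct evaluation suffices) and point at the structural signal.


Best approach: u-substitution — gathered as a product, the integrand carries the factor 10*b - 3 — up to a constant, the derivative of the inner expression 5*b**2 - 3*b + 2 — so u = 5*b**2 - 3*b + 2 collapses the integral.


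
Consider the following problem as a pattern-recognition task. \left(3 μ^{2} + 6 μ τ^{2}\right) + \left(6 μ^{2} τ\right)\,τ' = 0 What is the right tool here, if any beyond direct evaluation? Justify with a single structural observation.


Technique: the exact-equation method — the mixed-partials test passes for 3 μ^{2} + 6 μ τ^{2} and 6 μ^{2} τ, so a potential function exists as presented.


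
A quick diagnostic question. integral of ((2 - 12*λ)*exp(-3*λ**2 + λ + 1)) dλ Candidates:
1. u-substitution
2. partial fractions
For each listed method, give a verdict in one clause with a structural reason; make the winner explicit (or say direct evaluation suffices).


Best approach: u-substitution — set u = -3*λ**2 + λ + 1: a constant multiple of its derivative, namely 2 - 12*λ, is present as a factor once the integrand is collected, so the du is sitting there waiting.
- u-substitution — applies; the problem has the shape this method handles.
- partial fractions: the expression is not a ratio of polynomials that decomposes further.


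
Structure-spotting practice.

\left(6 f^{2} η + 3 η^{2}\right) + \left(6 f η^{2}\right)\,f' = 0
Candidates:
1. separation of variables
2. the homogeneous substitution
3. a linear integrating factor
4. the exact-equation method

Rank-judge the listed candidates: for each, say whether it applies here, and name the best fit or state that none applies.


Verdict: the exact-equation method — this form is already the differential of something: the matching mixed partials of 6 f^{2} η + 3 η^{2} and 6 f η^{2} prove it.
- separation of variables: no division isolates the independent variable from the unknown.
- the homogeneous substitution: solved for the derivative, the right side changes under joint scaling of the two variables.
- a linear integrating factor — the unknown enters nonlinearly (through a power, a denominator, or a transcendental function), which the linear integrating-factor recipe cannot absorb as-is — any repair would come from a preliminary substitution, not the factor.
- the exact-equation method: applicable, and directly so.


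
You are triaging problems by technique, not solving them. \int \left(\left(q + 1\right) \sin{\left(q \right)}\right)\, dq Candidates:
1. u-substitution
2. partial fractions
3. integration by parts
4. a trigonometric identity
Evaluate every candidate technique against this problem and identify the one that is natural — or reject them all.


Technique: integration by parts — a polynomial factor q + 1 multiplies \sin{\left(q \right)}; differentiating q + 1 lowers its degree while \sin{\left(q \right)} integrates cleanly, so parts wins.
- u-substitution: no subexpression of the integrand pairs with its own derivative as a factor — individual terms may offer their own substitutions, but any change of variable covering the whole integral would have to be constructed from outside the expression.
- partial fractions: there is no rational-function structure to decompose.
- integration by parts: yes — fits the structure here.
- a trigonometric identity — no identity rewrites this into an easier trigonometric form.


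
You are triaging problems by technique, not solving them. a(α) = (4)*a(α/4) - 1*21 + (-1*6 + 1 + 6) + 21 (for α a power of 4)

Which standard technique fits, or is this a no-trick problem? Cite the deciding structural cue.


Method: the master substitution — divide-the-index recursion (α/4 inside the call) straightens out once the index is rewritten as 4^m.


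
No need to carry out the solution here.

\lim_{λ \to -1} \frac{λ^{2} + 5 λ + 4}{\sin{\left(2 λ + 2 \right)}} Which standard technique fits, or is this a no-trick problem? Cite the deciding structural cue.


Verdict: l'Hôpital's rule (0/0) — the 0/0 form at -1 is the signature situation for l'Hôpital's rule. A local series expansion at the point resolves it as well; the rule is the packaged version of that step.


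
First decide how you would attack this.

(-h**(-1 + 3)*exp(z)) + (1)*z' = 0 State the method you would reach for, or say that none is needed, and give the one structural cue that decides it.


Diagnosis: separation of variables — the derivative equals a pure function of h (namely h**(-1 + 3)) times a pure function of z (namely exp(z)); divide and integrate each side.


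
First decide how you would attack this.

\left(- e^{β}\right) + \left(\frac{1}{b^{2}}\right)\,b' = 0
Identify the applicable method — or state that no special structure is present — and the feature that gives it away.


Diagnosis: separation of variables — solved for the derivative, the right side splits multiplicatively into a function of each variable alone — divide and integrate each side. One could also solve this as an exact equation; with each coefficient in its own variable, separating is the same work with fewer steps.
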